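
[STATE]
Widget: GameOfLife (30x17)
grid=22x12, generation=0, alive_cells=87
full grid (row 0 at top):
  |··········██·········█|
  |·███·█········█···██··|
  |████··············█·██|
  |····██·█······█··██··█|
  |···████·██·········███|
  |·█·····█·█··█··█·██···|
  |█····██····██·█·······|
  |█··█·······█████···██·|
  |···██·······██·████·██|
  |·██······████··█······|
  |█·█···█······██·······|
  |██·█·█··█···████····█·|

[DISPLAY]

Gen: 0                        
··········██·········█        
·███·█········█···██··        
████··············█·██        
····██·█······█··██··█        
···████·██·········███        
·█·····█·█··█··█·██···        
█····██····██·█·······        
█··█·······█████···██·        
···██·······██·████·██        
·██······████··█······        
█·█···█······██·······        
██·█·█··█···████····█·        
                              
                              
                              
                              


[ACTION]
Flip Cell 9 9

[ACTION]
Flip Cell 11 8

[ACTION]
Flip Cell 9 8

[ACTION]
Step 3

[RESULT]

Gen: 3                        
··██··················        
██·█·················█        
████····█········█·███        
·················██·██        
······█··█·██·········        
·······█·····█······██        
········███·█·······██        
██·█·█··············██        
···█·█··········█·····        
██··█···········██····        
···█············█·····        
███···················        
                              
                              
                              
                              


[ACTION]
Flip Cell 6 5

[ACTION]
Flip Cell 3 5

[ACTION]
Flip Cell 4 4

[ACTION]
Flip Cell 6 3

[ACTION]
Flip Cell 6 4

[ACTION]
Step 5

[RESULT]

Gen: 8                        
··█···················        
█··█··············███·        
█·██··················        
█··█··············█···        
█···█··██·············        
··█····██·············        
··█···█·█·············        
······██········█·····        
··█·█·█········█·█····        
··█····█······█···█···        
·███···········█·█····        
················█·····        
                              
                              
                              
                              


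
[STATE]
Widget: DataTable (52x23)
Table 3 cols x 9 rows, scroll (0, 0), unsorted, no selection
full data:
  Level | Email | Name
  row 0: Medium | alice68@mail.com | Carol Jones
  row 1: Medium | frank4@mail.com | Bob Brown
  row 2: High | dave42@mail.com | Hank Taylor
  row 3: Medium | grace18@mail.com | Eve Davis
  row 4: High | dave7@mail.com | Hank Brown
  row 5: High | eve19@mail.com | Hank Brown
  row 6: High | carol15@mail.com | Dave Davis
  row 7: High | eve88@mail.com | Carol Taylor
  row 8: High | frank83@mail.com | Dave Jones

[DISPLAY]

Level │Email           │Name                        
──────┼────────────────┼────────────                
Medium│alice68@mail.com│Carol Jones                 
Medium│frank4@mail.com │Bob Brown                   
High  │dave42@mail.com │Hank Taylor                 
Medium│grace18@mail.com│Eve Davis                   
High  │dave7@mail.com  │Hank Brown                  
High  │eve19@mail.com  │Hank Brown                  
High  │carol15@mail.com│Dave Davis                  
High  │eve88@mail.com  │Carol Taylor                
High  │frank83@mail.com│Dave Jones                  
                                                    
                                                    
                                                    
                                                    
                                                    
                                                    
                                                    
                                                    
                                                    
                                                    
                                                    
                                                    


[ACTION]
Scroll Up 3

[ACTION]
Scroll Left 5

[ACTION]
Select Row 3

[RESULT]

Level │Email           │Name                        
──────┼────────────────┼────────────                
Medium│alice68@mail.com│Carol Jones                 
Medium│frank4@mail.com │Bob Brown                   
High  │dave42@mail.com │Hank Taylor                 
>edium│grace18@mail.com│Eve Davis                   
High  │dave7@mail.com  │Hank Brown                  
High  │eve19@mail.com  │Hank Brown                  
High  │carol15@mail.com│Dave Davis                  
High  │eve88@mail.com  │Carol Taylor                
High  │frank83@mail.com│Dave Jones                  
                                                    
                                                    
                                                    
                                                    
                                                    
                                                    
                                                    
                                                    
                                                    
                                                    
                                                    
                                                    


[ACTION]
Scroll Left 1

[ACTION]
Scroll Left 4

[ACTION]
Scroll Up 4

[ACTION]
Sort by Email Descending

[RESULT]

Level │Email          ▼│Name                        
──────┼────────────────┼────────────                
Medium│grace18@mail.com│Eve Davis                   
High  │frank83@mail.com│Dave Jones                  
Medium│frank4@mail.com │Bob Brown                   
>igh  │eve88@mail.com  │Carol Taylor                
High  │eve19@mail.com  │Hank Brown                  
High  │dave7@mail.com  │Hank Brown                  
High  │dave42@mail.com │Hank Taylor                 
High  │carol15@mail.com│Dave Davis                  
Medium│alice68@mail.com│Carol Jones                 
                                                    
                                                    
                                                    
                                                    
                                                    
                                                    
                                                    
                                                    
                                                    
                                                    
                                                    
                                                    


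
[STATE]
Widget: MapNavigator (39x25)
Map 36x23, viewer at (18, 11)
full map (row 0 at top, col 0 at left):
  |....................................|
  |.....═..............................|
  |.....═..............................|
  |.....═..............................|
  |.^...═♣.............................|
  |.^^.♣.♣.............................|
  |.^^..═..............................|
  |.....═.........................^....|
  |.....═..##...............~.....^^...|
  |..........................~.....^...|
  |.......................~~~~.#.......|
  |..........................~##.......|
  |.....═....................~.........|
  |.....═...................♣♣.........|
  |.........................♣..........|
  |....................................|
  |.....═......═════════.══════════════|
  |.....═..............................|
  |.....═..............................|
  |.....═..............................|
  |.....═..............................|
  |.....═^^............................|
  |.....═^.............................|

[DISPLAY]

                                       
 ....................................  
 .....═..............................  
 .....═..............................  
 .....═..............................  
 .^...═♣.............................  
 .^^.♣.♣.............................  
 .^^..═..............................  
 .....═.........................^....  
 .....═..##...............~.....^^...  
 ..........................~.....^...  
 .......................~~~~.#.......  
 ..................@.......~##.......  
 .....═....................~.........  
 .....═...................♣♣.........  
 .........................♣..........  
 ....................................  
 .....═......═════════.══════════════  
 .....═..............................  
 .....═..............................  
 .....═..............................  
 .....═..............................  
 .....═^^............................  
 .....═^.............................  
                                       


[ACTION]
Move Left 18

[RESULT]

                                       
                   ....................
                   .....═..............
                   .....═..............
                   .....═..............
                   .^...═♣.............
                   .^^.♣.♣.............
                   .^^..═..............
                   .....═..............
                   .....═..##..........
                   ....................
                   ....................
                   @...................
                   .....═..............
                   .....═..............
                   ....................
                   ....................
                   .....═......════════
                   .....═..............
                   .....═..............
                   .....═..............
                   .....═..............
                   .....═^^............
                   .....═^.............
                                       


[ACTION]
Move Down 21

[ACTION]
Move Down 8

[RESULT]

                   ....................
                   ....................
                   .....═..............
                   .....═..............
                   ....................
                   ....................
                   .....═......════════
                   .....═..............
                   .....═..............
                   .....═..............
                   .....═..............
                   .....═^^............
                   @....═^.............
                                       
                                       
                                       
                                       
                                       
                                       
                                       
                                       
                                       
                                       
                                       
                                       


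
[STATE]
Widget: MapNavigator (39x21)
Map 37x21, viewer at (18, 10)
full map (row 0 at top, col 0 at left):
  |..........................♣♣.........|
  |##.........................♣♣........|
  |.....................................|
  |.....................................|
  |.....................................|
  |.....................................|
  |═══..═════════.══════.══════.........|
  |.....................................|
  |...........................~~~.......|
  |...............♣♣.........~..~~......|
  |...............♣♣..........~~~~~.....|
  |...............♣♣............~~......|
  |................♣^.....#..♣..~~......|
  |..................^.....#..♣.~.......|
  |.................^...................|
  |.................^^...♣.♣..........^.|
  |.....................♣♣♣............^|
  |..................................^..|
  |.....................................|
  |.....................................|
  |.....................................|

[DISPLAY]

 ..........................♣♣......... 
 ##.........................♣♣........ 
 ..................................... 
 ..................................... 
 ..................................... 
 ..................................... 
 ═══..═════════.══════.══════......... 
 ..................................... 
 ...........................~~~....... 
 ...............♣♣.........~..~~...... 
 ...............♣♣.@........~~~~~..... 
 ...............♣♣............~~...... 
 ................♣^.....#..♣..~~...... 
 ..................^.....#..♣.~....... 
 .................^................... 
 .................^^...♣.♣..........^. 
 .....................♣♣♣............^ 
 ..................................^.. 
 ..................................... 
 ..................................... 
 ..................................... 


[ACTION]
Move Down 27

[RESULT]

 ...............♣♣..........~~~~~..... 
 ...............♣♣............~~...... 
 ................♣^.....#..♣..~~...... 
 ..................^.....#..♣.~....... 
 .................^................... 
 .................^^...♣.♣..........^. 
 .....................♣♣♣............^ 
 ..................................^.. 
 ..................................... 
 ..................................... 
 ..................@.................. 
                                       
                                       
                                       
                                       
                                       
                                       
                                       
                                       
                                       
                                       


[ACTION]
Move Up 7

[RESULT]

 ..................................... 
 ..................................... 
 ..................................... 
 ═══..═════════.══════.══════......... 
 ..................................... 
 ...........................~~~....... 
 ...............♣♣.........~..~~...... 
 ...............♣♣..........~~~~~..... 
 ...............♣♣............~~...... 
 ................♣^.....#..♣..~~...... 
 ..................@.....#..♣.~....... 
 .................^................... 
 .................^^...♣.♣..........^. 
 .....................♣♣♣............^ 
 ..................................^.. 
 ..................................... 
 ..................................... 
 ..................................... 
                                       
                                       
                                       


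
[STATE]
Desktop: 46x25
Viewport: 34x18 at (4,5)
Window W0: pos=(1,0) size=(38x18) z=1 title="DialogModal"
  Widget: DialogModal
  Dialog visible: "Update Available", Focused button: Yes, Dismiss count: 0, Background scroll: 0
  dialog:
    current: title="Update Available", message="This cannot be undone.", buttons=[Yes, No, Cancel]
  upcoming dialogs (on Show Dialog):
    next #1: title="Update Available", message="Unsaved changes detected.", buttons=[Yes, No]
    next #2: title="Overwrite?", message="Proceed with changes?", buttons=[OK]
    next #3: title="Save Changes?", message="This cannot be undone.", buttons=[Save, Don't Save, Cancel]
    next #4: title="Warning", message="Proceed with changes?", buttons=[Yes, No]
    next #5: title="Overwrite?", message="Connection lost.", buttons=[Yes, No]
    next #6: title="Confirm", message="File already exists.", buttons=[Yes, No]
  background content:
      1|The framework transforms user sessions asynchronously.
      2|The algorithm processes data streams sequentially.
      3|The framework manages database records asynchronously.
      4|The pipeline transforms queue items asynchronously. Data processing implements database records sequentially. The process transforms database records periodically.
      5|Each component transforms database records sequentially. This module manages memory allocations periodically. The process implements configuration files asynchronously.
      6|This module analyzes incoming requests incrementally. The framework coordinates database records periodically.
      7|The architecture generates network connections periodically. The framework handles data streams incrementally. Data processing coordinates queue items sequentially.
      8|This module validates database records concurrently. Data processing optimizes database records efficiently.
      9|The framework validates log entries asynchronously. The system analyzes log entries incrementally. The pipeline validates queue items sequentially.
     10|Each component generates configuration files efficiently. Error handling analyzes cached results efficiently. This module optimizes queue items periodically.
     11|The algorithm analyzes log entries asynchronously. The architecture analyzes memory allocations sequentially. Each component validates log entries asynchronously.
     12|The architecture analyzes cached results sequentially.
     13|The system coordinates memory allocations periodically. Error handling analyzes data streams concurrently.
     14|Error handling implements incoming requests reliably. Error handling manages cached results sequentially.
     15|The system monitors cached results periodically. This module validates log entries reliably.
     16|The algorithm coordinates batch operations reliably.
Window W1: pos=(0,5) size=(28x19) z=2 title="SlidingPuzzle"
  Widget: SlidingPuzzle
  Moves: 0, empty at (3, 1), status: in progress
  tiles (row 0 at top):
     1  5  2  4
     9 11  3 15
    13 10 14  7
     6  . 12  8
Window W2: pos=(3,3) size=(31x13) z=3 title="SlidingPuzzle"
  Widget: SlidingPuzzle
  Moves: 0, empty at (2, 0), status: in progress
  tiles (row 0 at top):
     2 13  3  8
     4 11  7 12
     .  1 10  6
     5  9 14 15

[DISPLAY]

─────────────────────────────┨ecor
┌────┬────┬────┬────┐        ┃ems 
│  2 │ 13 │  3 │  8 │        ┃se r
├────┼────┼────┼────┤        ┃ques
│  4 │ 11 │  7 │ 12 │        ┃rk c
├────┼────┼────┼────┤        ┃ecor
│    │  1 │ 10 │  6 │        ┃ies 
├────┼────┼────┼────┤        ┃rati
│  5 │  9 │ 14 │ 15 │        ┃es a
└────┴────┴────┴────┘        ┃ res
━━━━━━━━━━━━━━━━━━━━━━━━━━━━━┛loca
──┴────┴────┴────┘     ┃incoming r
es: 0                  ┃━━━━━━━━━━
                       ┃          
                       ┃          
                       ┃          
                       ┃          
                       ┃          


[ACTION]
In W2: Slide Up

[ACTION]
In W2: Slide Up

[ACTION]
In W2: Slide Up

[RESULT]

─────────────────────────────┨ecor
┌────┬────┬────┬────┐        ┃ems 
│  2 │ 13 │  3 │  8 │        ┃se r
├────┼────┼────┼────┤        ┃ques
│  4 │ 11 │  7 │ 12 │        ┃rk c
├────┼────┼────┼────┤        ┃ecor
│  5 │  1 │ 10 │  6 │        ┃ies 
├────┼────┼────┼────┤        ┃rati
│    │  9 │ 14 │ 15 │        ┃es a
└────┴────┴────┴────┘        ┃ res
━━━━━━━━━━━━━━━━━━━━━━━━━━━━━┛loca
──┴────┴────┴────┘     ┃incoming r
es: 0                  ┃━━━━━━━━━━
                       ┃          
                       ┃          
                       ┃          
                       ┃          
                       ┃          


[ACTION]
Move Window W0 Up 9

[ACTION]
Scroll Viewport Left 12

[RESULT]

┏━━┠─────────────────────────────┨
┃ S┃┌────┬────┬────┬────┐        ┃
┠──┃│  2 │ 13 │  3 │  8 │        ┃
┃┌─┃├────┼────┼────┼────┤        ┃
┃│ ┃│  4 │ 11 │  7 │ 12 │        ┃
┃├─┃├────┼────┼────┼────┤        ┃
┃│ ┃│  5 │  1 │ 10 │  6 │        ┃
┃├─┃├────┼────┼────┼────┤        ┃
┃│ ┃│    │  9 │ 14 │ 15 │        ┃
┃├─┃└────┴────┴────┴────┘        ┃
┃│ ┗━━━━━━━━━━━━━━━━━━━━━━━━━━━━━┛
┃└────┴────┴────┴────┘     ┃incomi
┃Moves: 0                  ┃━━━━━━
┃                          ┃      
┃                          ┃      
┃                          ┃      
┃                          ┃      
┃                          ┃      


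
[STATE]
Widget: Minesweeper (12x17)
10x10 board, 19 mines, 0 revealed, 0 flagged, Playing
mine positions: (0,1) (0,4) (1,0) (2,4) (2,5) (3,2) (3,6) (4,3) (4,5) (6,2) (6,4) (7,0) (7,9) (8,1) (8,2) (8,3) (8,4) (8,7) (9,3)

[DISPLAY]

■■■■■■■■■■  
■■■■■■■■■■  
■■■■■■■■■■  
■■■■■■■■■■  
■■■■■■■■■■  
■■■■■■■■■■  
■■■■■■■■■■  
■■■■■■■■■■  
■■■■■■■■■■  
■■■■■■■■■■  
            
            
            
            
            
            
            


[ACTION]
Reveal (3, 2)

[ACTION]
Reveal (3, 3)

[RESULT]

■✹■■✹■■■■■  
✹■■■■■■■■■  
■■■■✹✹■■■■  
■■✹■■■✹■■■  
■■■✹■✹■■■■  
■■■■■■■■■■  
■■✹■✹■■■■■  
✹■■■■■■■■✹  
■✹✹✹✹■■✹■■  
■■■✹■■■■■■  
            
            
            
            
            
            
            


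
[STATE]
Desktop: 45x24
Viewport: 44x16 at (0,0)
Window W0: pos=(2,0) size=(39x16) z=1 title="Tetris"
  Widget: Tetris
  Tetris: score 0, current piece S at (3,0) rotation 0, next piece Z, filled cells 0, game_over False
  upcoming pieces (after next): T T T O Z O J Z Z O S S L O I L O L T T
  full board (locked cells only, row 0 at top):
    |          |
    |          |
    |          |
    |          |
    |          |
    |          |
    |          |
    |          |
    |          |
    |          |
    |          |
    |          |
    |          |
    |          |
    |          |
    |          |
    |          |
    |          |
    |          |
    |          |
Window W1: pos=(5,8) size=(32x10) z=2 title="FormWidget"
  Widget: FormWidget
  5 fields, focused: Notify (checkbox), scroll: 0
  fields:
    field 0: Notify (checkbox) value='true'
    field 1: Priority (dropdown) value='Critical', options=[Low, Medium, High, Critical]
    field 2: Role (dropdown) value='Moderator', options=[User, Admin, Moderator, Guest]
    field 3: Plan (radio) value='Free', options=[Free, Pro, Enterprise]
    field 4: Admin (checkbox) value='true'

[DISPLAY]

  ┏━━━━━━━━━━━━━━━━━━━━━━━━━━━━━━━━━━━━━┓   
  ┃ Tetris                              ┃   
  ┠─────────────────────────────────────┨   
  ┃          │Next:                     ┃   
  ┃          │▓▓                        ┃   
  ┃          │ ▓▓                       ┃   
  ┃          │                          ┃   
  ┃          │                          ┃   
  ┃  ┏━━━━━━━━━━━━━━━━━━━━━━━━━━━━━━┓   ┃   
  ┃  ┃ FormWidget                   ┃   ┃   
  ┃  ┠──────────────────────────────┨   ┃   
  ┃  ┃> Notify:     [x]             ┃   ┃   
  ┃  ┃  Priority:   [Critical     ▼]┃   ┃   
  ┃  ┃  Role:       [Moderator    ▼]┃   ┃   
  ┃  ┃  Plan:       (●) Free  ( ) Pr┃   ┃   
  ┗━━┃  Admin:      [x]             ┃━━━┛   


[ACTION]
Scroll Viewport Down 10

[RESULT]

  ┃  ┏━━━━━━━━━━━━━━━━━━━━━━━━━━━━━━┓   ┃   
  ┃  ┃ FormWidget                   ┃   ┃   
  ┃  ┠──────────────────────────────┨   ┃   
  ┃  ┃> Notify:     [x]             ┃   ┃   
  ┃  ┃  Priority:   [Critical     ▼]┃   ┃   
  ┃  ┃  Role:       [Moderator    ▼]┃   ┃   
  ┃  ┃  Plan:       (●) Free  ( ) Pr┃   ┃   
  ┗━━┃  Admin:      [x]             ┃━━━┛   
     ┃                              ┃       
     ┗━━━━━━━━━━━━━━━━━━━━━━━━━━━━━━┛       
                                            
                                            
                                            
                                            
                                            
                                            


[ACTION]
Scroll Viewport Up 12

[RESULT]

  ┏━━━━━━━━━━━━━━━━━━━━━━━━━━━━━━━━━━━━━┓   
  ┃ Tetris                              ┃   
  ┠─────────────────────────────────────┨   
  ┃          │Next:                     ┃   
  ┃          │▓▓                        ┃   
  ┃          │ ▓▓                       ┃   
  ┃          │                          ┃   
  ┃          │                          ┃   
  ┃  ┏━━━━━━━━━━━━━━━━━━━━━━━━━━━━━━┓   ┃   
  ┃  ┃ FormWidget                   ┃   ┃   
  ┃  ┠──────────────────────────────┨   ┃   
  ┃  ┃> Notify:     [x]             ┃   ┃   
  ┃  ┃  Priority:   [Critical     ▼]┃   ┃   
  ┃  ┃  Role:       [Moderator    ▼]┃   ┃   
  ┃  ┃  Plan:       (●) Free  ( ) Pr┃   ┃   
  ┗━━┃  Admin:      [x]             ┃━━━┛   


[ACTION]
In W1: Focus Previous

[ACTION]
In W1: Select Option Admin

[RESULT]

  ┏━━━━━━━━━━━━━━━━━━━━━━━━━━━━━━━━━━━━━┓   
  ┃ Tetris                              ┃   
  ┠─────────────────────────────────────┨   
  ┃          │Next:                     ┃   
  ┃          │▓▓                        ┃   
  ┃          │ ▓▓                       ┃   
  ┃          │                          ┃   
  ┃          │                          ┃   
  ┃  ┏━━━━━━━━━━━━━━━━━━━━━━━━━━━━━━┓   ┃   
  ┃  ┃ FormWidget                   ┃   ┃   
  ┃  ┠──────────────────────────────┨   ┃   
  ┃  ┃  Notify:     [x]             ┃   ┃   
  ┃  ┃  Priority:   [Critical     ▼]┃   ┃   
  ┃  ┃  Role:       [Moderator    ▼]┃   ┃   
  ┃  ┃  Plan:       (●) Free  ( ) Pr┃   ┃   
  ┗━━┃> Admin:      [x]             ┃━━━┛   


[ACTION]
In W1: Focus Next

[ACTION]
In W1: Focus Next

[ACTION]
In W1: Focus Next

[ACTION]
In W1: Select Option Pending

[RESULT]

  ┏━━━━━━━━━━━━━━━━━━━━━━━━━━━━━━━━━━━━━┓   
  ┃ Tetris                              ┃   
  ┠─────────────────────────────────────┨   
  ┃          │Next:                     ┃   
  ┃          │▓▓                        ┃   
  ┃          │ ▓▓                       ┃   
  ┃          │                          ┃   
  ┃          │                          ┃   
  ┃  ┏━━━━━━━━━━━━━━━━━━━━━━━━━━━━━━┓   ┃   
  ┃  ┃ FormWidget                   ┃   ┃   
  ┃  ┠──────────────────────────────┨   ┃   
  ┃  ┃  Notify:     [x]             ┃   ┃   
  ┃  ┃  Priority:   [Critical     ▼]┃   ┃   
  ┃  ┃> Role:       [Moderator    ▼]┃   ┃   
  ┃  ┃  Plan:       (●) Free  ( ) Pr┃   ┃   
  ┗━━┃  Admin:      [x]             ┃━━━┛   


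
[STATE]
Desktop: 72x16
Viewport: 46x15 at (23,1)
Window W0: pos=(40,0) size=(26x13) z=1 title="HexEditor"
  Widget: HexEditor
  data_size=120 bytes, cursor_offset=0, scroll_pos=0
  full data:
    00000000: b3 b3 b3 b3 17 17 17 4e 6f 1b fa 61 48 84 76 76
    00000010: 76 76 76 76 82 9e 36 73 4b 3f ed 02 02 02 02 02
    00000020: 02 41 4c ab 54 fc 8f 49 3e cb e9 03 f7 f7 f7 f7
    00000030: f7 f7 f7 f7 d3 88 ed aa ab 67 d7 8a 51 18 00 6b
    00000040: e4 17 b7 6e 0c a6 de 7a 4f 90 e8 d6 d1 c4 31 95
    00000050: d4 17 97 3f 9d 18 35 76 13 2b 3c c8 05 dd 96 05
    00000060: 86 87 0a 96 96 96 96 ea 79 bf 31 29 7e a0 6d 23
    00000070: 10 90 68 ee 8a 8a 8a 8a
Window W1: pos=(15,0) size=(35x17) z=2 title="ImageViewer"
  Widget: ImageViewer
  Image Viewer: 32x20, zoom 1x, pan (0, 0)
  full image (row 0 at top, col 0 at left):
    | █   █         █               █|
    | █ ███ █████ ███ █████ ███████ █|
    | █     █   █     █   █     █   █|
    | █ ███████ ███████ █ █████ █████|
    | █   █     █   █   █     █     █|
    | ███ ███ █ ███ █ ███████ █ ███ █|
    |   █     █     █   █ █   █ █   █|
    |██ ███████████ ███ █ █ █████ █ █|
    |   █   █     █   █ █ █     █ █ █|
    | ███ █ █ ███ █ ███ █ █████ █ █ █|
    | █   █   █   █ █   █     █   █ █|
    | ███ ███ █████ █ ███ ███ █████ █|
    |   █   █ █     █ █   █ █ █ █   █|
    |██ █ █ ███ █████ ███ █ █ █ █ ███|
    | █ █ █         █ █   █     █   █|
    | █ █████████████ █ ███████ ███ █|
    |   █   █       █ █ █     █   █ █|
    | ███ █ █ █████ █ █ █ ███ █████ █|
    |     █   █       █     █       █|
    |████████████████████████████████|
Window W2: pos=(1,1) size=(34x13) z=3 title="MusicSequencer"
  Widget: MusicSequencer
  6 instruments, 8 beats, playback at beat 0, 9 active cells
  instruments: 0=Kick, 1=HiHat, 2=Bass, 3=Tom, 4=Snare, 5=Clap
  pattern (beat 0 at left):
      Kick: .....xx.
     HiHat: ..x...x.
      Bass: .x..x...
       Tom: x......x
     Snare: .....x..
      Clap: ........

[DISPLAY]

━━━━━━━━━━━┓              ┃r              ┃   
           ┃──────────────┨───────────────┨   
───────────┨            █ ┃ B3 b3 b3 b3 17┃   
           ┃███ ███████ █ ┃ 76 76 76 76 82┃   
           ┃  █     █   █ ┃ 02 41 4c ab 54┃   
           ┃█ █████ █████ ┃ f7 f7 f7 f7 d3┃   
           ┃█     █     █ ┃ e4 17 b7 6e 0c┃   
           ┃█████ █ ███ █ ┃ d4 17 97 3f 9d┃   
           ┃█ █   █ █   █ ┃ 86 87 0a 96 96┃   
           ┃█ █ █████ █ █ ┃ 10 90 68 ee 8a┃   
           ┃█ █     █ █ █ ┃               ┃   
           ┃█ █████ █ █ █ ┃━━━━━━━━━━━━━━━┛   
━━━━━━━━━━━┛█     █   █ █ ┃                   
█ █████ █ ███ ███ █████ █ ┃                   
█ █     █ █   █ █ █ █   █ ┃                   


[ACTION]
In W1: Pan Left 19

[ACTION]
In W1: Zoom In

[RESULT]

━━━━━━━━━━━┓              ┃r              ┃   
           ┃──────────────┨───────────────┨   
───────────┨           ██ ┃ B3 b3 b3 b3 17┃   
           ┃           ██ ┃ 76 76 76 76 82┃   
           ┃█████  ██████ ┃ 02 41 4c ab 54┃   
           ┃█████  ██████ ┃ f7 f7 f7 f7 d3┃   
           ┃   ██         ┃ e4 17 b7 6e 0c┃   
           ┃   ██         ┃ d4 17 97 3f 9d┃   
           ┃█  ███████████┃ 86 87 0a 96 96┃   
           ┃█  ███████████┃ 10 90 68 ee 8a┃   
           ┃   ██      ██ ┃               ┃   
           ┃   ██      ██ ┃━━━━━━━━━━━━━━━┛   
━━━━━━━━━━━┛█  ██████  ██ ┃                   
█  ██████  ██  ██████  ██ ┃                   
█          ██          ██ ┃                   


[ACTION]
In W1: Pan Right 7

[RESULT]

━━━━━━━━━━━┓              ┃r              ┃   
           ┃──────────────┨───────────────┨   
───────────┨    ██        ┃ B3 b3 b3 b3 17┃   
           ┃    ██        ┃ 76 76 76 76 82┃   
           ┃██████  ██████┃ 02 41 4c ab 54┃   
           ┃██████  ██████┃ f7 f7 f7 f7 d3┃   
           ┃        ██    ┃ e4 17 b7 6e 0c┃   
           ┃        ██    ┃ d4 17 97 3f 9d┃   
           ┃██████████  ██┃ 86 87 0a 96 96┃   
           ┃██████████  ██┃ 10 90 68 ee 8a┃   
           ┃    ██      ██┃               ┃   
           ┃    ██      ██┃━━━━━━━━━━━━━━━┛   
━━━━━━━━━━━┛██  ██  ██████┃                   
██  ██  ██████  ██  ██████┃                   
    ██          ██      ██┃                   


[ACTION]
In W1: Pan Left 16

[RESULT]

━━━━━━━━━━━┓              ┃r              ┃   
           ┃──────────────┨───────────────┨   
───────────┨           ██ ┃ B3 b3 b3 b3 17┃   
           ┃           ██ ┃ 76 76 76 76 82┃   
           ┃█████  ██████ ┃ 02 41 4c ab 54┃   
           ┃█████  ██████ ┃ f7 f7 f7 f7 d3┃   
           ┃   ██         ┃ e4 17 b7 6e 0c┃   
           ┃   ██         ┃ d4 17 97 3f 9d┃   
           ┃█  ███████████┃ 86 87 0a 96 96┃   
           ┃█  ███████████┃ 10 90 68 ee 8a┃   
           ┃   ██      ██ ┃               ┃   
           ┃   ██      ██ ┃━━━━━━━━━━━━━━━┛   
━━━━━━━━━━━┛█  ██████  ██ ┃                   
█  ██████  ██  ██████  ██ ┃                   
█          ██          ██ ┃                   


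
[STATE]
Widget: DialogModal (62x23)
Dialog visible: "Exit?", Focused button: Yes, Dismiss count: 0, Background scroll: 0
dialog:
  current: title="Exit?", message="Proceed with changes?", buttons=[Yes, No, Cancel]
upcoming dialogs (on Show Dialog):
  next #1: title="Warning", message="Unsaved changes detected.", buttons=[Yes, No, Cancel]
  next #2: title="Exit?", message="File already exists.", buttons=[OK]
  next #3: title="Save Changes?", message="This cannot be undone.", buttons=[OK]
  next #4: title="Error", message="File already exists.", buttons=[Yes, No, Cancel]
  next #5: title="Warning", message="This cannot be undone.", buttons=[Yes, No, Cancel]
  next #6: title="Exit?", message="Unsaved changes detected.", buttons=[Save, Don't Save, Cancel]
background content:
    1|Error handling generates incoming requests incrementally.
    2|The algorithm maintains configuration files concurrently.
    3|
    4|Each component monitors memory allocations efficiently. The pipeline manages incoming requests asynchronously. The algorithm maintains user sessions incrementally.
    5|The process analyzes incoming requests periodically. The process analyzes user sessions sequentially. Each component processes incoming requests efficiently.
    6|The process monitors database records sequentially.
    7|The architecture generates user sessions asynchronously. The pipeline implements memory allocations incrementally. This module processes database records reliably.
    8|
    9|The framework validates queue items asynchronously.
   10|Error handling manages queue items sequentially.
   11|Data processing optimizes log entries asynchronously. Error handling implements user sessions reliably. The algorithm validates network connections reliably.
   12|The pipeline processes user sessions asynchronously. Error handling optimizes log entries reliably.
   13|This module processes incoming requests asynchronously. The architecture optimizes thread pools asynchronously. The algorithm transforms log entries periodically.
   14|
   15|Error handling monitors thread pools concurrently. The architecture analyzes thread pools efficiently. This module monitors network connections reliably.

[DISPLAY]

Error handling generates incoming requests incrementally.     
The algorithm maintains configuration files concurrently.     
                                                              
Each component monitors memory allocations efficiently. The pi
The process analyzes incoming requests periodically. The proce
The process monitors database records sequentially.           
The architecture generates user sessions asynchronously. The p
                                                              
The framework validates queue items asynchronously.           
Error handling man┌───────────────────────┐ally.              
Data processing op│         Exit?         │hronously. Error ha
The pipeline proce│ Proceed with changes? │ronously. Error han
This module proces│  [Yes]  No   Cancel   │nchronously. The ar
                  └───────────────────────┘                   
Error handling monitors thread pools concurrently. The archite
                                                              
                                                              
                                                              
                                                              
                                                              
                                                              
                                                              
                                                              


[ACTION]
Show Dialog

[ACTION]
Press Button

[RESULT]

Error handling generates incoming requests incrementally.     
The algorithm maintains configuration files concurrently.     
                                                              
Each component monitors memory allocations efficiently. The pi
The process analyzes incoming requests periodically. The proce
The process monitors database records sequentially.           
The architecture generates user sessions asynchronously. The p
                                                              
The framework validates queue items asynchronously.           
Error handling manages queue items sequentially.              
Data processing optimizes log entries asynchronously. Error ha
The pipeline processes user sessions asynchronously. Error han
This module processes incoming requests asynchronously. The ar
                                                              
Error handling monitors thread pools concurrently. The archite
                                                              
                                                              
                                                              
                                                              
                                                              
                                                              
                                                              
                                                              


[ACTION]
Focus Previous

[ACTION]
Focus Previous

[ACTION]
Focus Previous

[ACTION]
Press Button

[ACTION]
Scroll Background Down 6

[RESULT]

The architecture generates user sessions asynchronously. The p
                                                              
The framework validates queue items asynchronously.           
Error handling manages queue items sequentially.              
Data processing optimizes log entries asynchronously. Error ha
The pipeline processes user sessions asynchronously. Error han
This module processes incoming requests asynchronously. The ar
                                                              
Error handling monitors thread pools concurrently. The archite
                                                              
                                                              
                                                              
                                                              
                                                              
                                                              
                                                              
                                                              
                                                              
                                                              
                                                              
                                                              
                                                              
                                                              
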